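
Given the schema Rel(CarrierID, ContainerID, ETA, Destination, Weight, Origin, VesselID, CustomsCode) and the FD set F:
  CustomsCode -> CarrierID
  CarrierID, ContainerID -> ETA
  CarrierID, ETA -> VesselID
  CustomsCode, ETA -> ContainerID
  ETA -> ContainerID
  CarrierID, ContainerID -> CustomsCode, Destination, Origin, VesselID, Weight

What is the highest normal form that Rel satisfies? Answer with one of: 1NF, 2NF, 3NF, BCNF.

3NF

Candidate keys: {CarrierID, ContainerID}, {CarrierID, ETA}, {ContainerID, CustomsCode}, {CustomsCode, ETA}. Prime attributes: {CarrierID, ContainerID, CustomsCode, ETA}.
For CustomsCode -> CarrierID we have {CustomsCode}⁺ = {CarrierID, CustomsCode}; {CustomsCode} is not a superkey, so BCNF fails.
Since {CarrierID} ⊆ prime attributes and every other non-superkey FD also has a prime right side, the schema is in 3NF.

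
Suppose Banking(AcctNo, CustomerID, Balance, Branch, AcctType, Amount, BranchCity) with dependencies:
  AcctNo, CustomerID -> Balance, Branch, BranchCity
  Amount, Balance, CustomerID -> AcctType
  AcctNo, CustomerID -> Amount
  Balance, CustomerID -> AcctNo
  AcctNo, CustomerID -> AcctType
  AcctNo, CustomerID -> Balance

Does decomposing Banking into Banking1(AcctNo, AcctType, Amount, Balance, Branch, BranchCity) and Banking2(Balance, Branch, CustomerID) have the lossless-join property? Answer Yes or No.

No

The shared attributes are {Balance, Branch} and {Balance, Branch}⁺ = {Balance, Branch}.
Banking1 ⊄ {Balance, Branch} and Banking2 ⊄ {Balance, Branch}, so the split is lossy.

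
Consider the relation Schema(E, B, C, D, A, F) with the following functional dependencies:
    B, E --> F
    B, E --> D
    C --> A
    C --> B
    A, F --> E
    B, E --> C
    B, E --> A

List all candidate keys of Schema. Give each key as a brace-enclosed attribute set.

{B, E}⁺ = {A, B, C, D, E, F}, which is every attribute, so {B, E} is a candidate key.
{C, E}⁺ = {A, B, C, D, E, F}, which is every attribute, so {C, E} is a candidate key.
{C, F}⁺ = {A, B, C, D, E, F}, which is every attribute, so {C, F} is a candidate key.
{A, B, F}⁺ = {A, B, C, D, E, F}, which is every attribute, so {A, B, F} is a candidate key.
No proper subset of any of these is a key, and no other minimal superkey exists.

{A, B, F}, {B, E}, {C, E}, {C, F}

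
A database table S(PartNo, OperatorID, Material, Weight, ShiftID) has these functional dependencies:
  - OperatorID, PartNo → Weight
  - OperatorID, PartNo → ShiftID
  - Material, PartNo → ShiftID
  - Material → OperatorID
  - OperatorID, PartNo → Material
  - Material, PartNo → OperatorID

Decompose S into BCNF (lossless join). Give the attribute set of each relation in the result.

Candidate keys of the original relation: {Material, PartNo}, {OperatorID, PartNo}.
{Material, OperatorID, PartNo, ShiftID, Weight}: {Material} determines {Material, OperatorID} here but is not a superkey — split on Material → OperatorID, giving {Material, OperatorID} and {Material, PartNo, ShiftID, Weight}.
{Material, OperatorID} is in BCNF.
{Material, PartNo, ShiftID, Weight} is in BCNF.

{Material, OperatorID}; {Material, PartNo, ShiftID, Weight}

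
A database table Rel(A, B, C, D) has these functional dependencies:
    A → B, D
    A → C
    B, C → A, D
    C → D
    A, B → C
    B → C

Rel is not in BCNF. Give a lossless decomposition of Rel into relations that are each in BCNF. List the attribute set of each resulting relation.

{A, B, C}; {C, D}

Candidate keys of the original relation: {A}, {B}.
Within {A, B, C, D}: {C}⁺ ∩ {A, B, C, D} = {C, D}, not the whole set, so C → D violates BCNF; decompose into {C, D} and {A, B, C}.
{C, D} is in BCNF.
{A, B, C} is in BCNF.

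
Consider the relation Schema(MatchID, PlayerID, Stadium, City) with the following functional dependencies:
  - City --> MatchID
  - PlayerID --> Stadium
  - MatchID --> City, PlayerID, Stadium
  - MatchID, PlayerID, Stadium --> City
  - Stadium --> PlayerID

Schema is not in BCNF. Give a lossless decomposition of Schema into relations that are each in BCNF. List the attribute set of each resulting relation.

{City, MatchID, PlayerID}; {PlayerID, Stadium}

Candidate keys of the original relation: {City}, {MatchID}.
Within {City, MatchID, PlayerID, Stadium}: {PlayerID}⁺ ∩ {City, MatchID, PlayerID, Stadium} = {PlayerID, Stadium}, not the whole set, so PlayerID --> Stadium violates BCNF; decompose into {PlayerID, Stadium} and {City, MatchID, PlayerID}.
{PlayerID, Stadium} is in BCNF.
{City, MatchID, PlayerID} is in BCNF.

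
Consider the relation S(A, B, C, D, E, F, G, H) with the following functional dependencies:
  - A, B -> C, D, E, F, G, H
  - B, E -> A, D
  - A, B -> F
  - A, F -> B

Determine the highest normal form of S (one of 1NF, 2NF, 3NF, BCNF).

Candidate keys: {A, B}, {A, F}, {B, E}. Prime attributes: {A, B, E, F}.
The left-hand side of every FD is a superkey, so BCNF is satisfied.

BCNF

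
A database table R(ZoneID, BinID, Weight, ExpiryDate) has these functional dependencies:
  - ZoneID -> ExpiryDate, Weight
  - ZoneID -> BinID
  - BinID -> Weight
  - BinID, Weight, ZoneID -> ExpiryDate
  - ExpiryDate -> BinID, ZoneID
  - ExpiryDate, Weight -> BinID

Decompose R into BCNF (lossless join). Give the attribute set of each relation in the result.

Candidate keys of the original relation: {ExpiryDate}, {ZoneID}.
Within {BinID, ExpiryDate, Weight, ZoneID}: {BinID}⁺ ∩ {BinID, ExpiryDate, Weight, ZoneID} = {BinID, Weight}, not the whole set, so BinID -> Weight violates BCNF; decompose into {BinID, Weight} and {BinID, ExpiryDate, ZoneID}.
{BinID, Weight} is in BCNF.
{BinID, ExpiryDate, ZoneID} is in BCNF.

{BinID, ExpiryDate, ZoneID}; {BinID, Weight}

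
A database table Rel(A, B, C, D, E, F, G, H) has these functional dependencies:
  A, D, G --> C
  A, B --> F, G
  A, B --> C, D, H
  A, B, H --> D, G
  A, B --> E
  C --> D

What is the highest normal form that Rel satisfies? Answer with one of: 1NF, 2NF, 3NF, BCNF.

2NF

Candidate key: {A, B}. Prime attributes: {A, B}.
A, D, G --> C breaks BCNF: {A, D, G}⁺ = {A, C, D, G}, so {A, D, G} is not a superkey.
A, D, G --> C determines the non-prime attribute {C} from a non-superkey — 3NF is violated.
No non-prime attribute depends on a proper subset of any candidate key, so 2NF holds.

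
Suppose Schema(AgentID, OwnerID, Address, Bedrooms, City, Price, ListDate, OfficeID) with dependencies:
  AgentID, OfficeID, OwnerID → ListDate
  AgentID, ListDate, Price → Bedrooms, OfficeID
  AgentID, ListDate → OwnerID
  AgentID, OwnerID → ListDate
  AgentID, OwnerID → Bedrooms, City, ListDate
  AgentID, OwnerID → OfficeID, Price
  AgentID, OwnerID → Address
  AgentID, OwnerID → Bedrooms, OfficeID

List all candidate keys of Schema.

{AgentID, ListDate}, {AgentID, OwnerID}

{AgentID} never appears on the right of any FD, so every key must include it.
{AgentID, ListDate}⁺ = {Address, AgentID, Bedrooms, City, ListDate, OfficeID, OwnerID, Price}, which is every attribute, so {AgentID, ListDate} is a candidate key.
{AgentID, OwnerID}⁺ = {Address, AgentID, Bedrooms, City, ListDate, OfficeID, OwnerID, Price}, which is every attribute, so {AgentID, OwnerID} is a candidate key.
Any other superkey properly contains one of these, so there are no further candidate keys.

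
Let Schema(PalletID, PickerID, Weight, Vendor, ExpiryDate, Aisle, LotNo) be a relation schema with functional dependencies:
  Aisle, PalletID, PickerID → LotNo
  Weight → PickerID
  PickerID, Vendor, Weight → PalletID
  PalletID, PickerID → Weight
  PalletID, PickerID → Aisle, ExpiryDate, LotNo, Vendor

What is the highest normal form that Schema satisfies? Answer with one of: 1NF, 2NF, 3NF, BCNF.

3NF

Candidate keys: {PalletID, PickerID}, {PalletID, Weight}, {Vendor, Weight}. Prime attributes: {PalletID, PickerID, Vendor, Weight}.
Weight → PickerID: {Weight}⁺ = {PickerID, Weight}, which is not all of the attributes, so the left side is not a superkey — BCNF is violated.
Its right-hand attributes {PickerID} are all prime, as are those of every other non-superkey FD — the relation is in 3NF.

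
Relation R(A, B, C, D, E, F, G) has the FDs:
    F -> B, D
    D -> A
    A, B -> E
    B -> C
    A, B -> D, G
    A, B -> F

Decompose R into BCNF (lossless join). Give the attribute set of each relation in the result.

{A, D}; {B, C}; {B, D, E, F, G}

Candidate keys of the original relation: {A, B}, {B, D}, {F}.
{A, B, C, D, E, F, G}: {D} determines {A, D} here but is not a superkey — split on D -> A, giving {A, D} and {B, C, D, E, F, G}.
{A, D} has no BCNF violation.
{B, C, D, E, F, G}: {B} determines {B, C} here but is not a superkey — split on B -> C, giving {B, C} and {B, D, E, F, G}.
{B, C} has no BCNF violation.
{B, D, E, F, G} has no BCNF violation.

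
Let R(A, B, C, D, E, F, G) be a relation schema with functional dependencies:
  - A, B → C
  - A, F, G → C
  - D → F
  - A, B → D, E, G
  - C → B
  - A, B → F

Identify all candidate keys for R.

No FD produces {A}, so it must be in every candidate key.
Closure of {A, B} is {A, B, C, D, E, F, G}, the whole schema; {A, B} is a candidate key.
Closure of {A, C} is {A, B, C, D, E, F, G}, the whole schema; {A, C} is a candidate key.
Closure of {A, D, G} is {A, B, C, D, E, F, G}, the whole schema; {A, D, G} is a candidate key.
Closure of {A, F, G} is {A, B, C, D, E, F, G}, the whole schema; {A, F, G} is a candidate key.
Any other superkey properly contains one of these, so there are no further candidate keys.

{A, B}, {A, C}, {A, D, G}, {A, F, G}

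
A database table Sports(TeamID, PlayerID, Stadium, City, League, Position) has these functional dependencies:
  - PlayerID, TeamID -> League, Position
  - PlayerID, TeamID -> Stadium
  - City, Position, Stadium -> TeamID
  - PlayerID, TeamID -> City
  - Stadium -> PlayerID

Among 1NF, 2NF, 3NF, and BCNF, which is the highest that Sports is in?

Candidate keys: {City, Position, Stadium}, {PlayerID, TeamID}, {Stadium, TeamID}. Prime attributes: {City, PlayerID, Position, Stadium, TeamID}.
Stadium -> PlayerID breaks BCNF: {Stadium}⁺ = {PlayerID, Stadium}, so {Stadium} is not a superkey.
But every attribute on its right side ({PlayerID}) is prime, and the same holds for every other non-superkey FD, so 3NF still holds.

3NF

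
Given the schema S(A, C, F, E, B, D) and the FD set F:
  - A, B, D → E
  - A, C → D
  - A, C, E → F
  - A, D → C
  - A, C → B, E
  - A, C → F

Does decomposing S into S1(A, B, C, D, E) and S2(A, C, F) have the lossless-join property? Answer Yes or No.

Yes

S1 ∩ S2 = {A, C}; its closure under F is {A, B, C, D, E, F}.
S1 is contained in that closure, so S1 ∩ S2 → S1 holds and the join is lossless.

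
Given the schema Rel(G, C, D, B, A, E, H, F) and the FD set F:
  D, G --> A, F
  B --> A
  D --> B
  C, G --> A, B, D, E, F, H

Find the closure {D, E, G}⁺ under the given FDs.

Start with {D, E, G}.
D, G --> A, F applies; add {A, F} → now {A, D, E, F, G}.
D --> B applies; add {B} → now {A, B, D, E, F, G}.
No further FD applies.

{A, B, D, E, F, G}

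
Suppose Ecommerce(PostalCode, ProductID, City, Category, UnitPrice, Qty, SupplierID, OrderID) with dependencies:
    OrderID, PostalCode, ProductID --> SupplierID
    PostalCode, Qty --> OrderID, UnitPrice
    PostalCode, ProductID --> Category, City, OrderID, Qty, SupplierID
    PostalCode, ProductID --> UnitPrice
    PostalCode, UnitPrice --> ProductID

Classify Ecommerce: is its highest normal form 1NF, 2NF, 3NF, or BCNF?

BCNF

Candidate keys: {PostalCode, ProductID}, {PostalCode, Qty}, {PostalCode, UnitPrice}. Prime attributes: {PostalCode, ProductID, Qty, UnitPrice}.
Each dependency's left side is a superkey — BCNF holds.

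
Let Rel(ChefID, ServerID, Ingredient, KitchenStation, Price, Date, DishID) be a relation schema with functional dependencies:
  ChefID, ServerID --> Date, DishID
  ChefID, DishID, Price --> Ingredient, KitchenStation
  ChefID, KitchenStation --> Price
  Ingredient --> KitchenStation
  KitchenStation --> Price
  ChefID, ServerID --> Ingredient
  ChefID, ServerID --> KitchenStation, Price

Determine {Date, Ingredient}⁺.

{Date, Ingredient, KitchenStation, Price}

Start with {Date, Ingredient}.
Ingredient --> KitchenStation applies; add {KitchenStation} → now {Date, Ingredient, KitchenStation}.
KitchenStation --> Price applies; add {Price} → now {Date, Ingredient, KitchenStation, Price}.
No further FD applies.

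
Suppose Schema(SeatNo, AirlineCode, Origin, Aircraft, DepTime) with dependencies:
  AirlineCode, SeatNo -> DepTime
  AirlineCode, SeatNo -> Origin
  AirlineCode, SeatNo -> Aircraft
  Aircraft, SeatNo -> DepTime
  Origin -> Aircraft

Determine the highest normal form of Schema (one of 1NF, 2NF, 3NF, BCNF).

2NF

Candidate key: {AirlineCode, SeatNo}. Prime attributes: {AirlineCode, SeatNo}.
For Aircraft, SeatNo -> DepTime we have {Aircraft, SeatNo}⁺ = {Aircraft, DepTime, SeatNo}; {Aircraft, SeatNo} is not a superkey, so BCNF fails.
Aircraft, SeatNo -> DepTime has non-prime {DepTime} on the right and a non-superkey on the left, so 3NF fails.
No non-prime attribute depends on a proper subset of any candidate key, so 2NF holds.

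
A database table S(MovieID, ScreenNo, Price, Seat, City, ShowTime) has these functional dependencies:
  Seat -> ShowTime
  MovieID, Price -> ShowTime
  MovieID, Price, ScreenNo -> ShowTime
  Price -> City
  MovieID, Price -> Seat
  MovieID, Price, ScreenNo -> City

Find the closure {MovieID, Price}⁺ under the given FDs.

{City, MovieID, Price, Seat, ShowTime}

Start with {MovieID, Price}.
MovieID, Price -> ShowTime applies; add {ShowTime} → now {MovieID, Price, ShowTime}.
Price -> City applies; add {City} → now {City, MovieID, Price, ShowTime}.
MovieID, Price -> Seat applies; add {Seat} → now {City, MovieID, Price, Seat, ShowTime}.
No further FD applies.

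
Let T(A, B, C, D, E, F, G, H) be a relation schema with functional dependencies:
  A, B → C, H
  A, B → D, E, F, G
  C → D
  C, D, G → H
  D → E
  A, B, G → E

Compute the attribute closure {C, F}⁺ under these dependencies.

{C, D, E, F}

Start with {C, F}.
C → D applies; add {D} → now {C, D, F}.
D → E applies; add {E} → now {C, D, E, F}.
No further FD applies.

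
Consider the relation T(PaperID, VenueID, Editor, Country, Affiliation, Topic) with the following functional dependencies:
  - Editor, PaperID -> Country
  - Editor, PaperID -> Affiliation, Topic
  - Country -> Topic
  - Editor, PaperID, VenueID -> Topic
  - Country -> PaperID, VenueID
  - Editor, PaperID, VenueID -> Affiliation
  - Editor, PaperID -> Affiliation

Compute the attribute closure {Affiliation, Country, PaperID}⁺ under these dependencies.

Start with {Affiliation, Country, PaperID}.
Country -> Topic applies; add {Topic} → now {Affiliation, Country, PaperID, Topic}.
Country -> PaperID, VenueID applies; add {VenueID} → now {Affiliation, Country, PaperID, Topic, VenueID}.
No further FD applies.

{Affiliation, Country, PaperID, Topic, VenueID}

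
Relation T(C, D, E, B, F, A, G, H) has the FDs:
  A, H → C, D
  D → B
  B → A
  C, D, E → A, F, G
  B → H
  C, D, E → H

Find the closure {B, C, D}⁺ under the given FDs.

Start with {B, C, D}.
B → A applies; add {A} → now {A, B, C, D}.
B → H applies; add {H} → now {A, B, C, D, H}.
No further FD applies.

{A, B, C, D, H}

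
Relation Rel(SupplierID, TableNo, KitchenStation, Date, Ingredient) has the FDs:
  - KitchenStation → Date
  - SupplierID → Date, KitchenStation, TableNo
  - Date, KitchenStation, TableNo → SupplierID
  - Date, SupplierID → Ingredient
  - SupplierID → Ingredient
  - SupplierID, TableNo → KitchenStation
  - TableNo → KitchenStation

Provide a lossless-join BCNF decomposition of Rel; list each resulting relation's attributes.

Candidate keys of the original relation: {SupplierID}, {TableNo}.
In {Date, Ingredient, KitchenStation, SupplierID, TableNo}, {KitchenStation} is not a superkey ({KitchenStation}⁺ restricted to this set is {Date, KitchenStation}), so split on KitchenStation → Date into {Date, KitchenStation} and {Ingredient, KitchenStation, SupplierID, TableNo}.
{Date, KitchenStation} has no BCNF violation.
{Ingredient, KitchenStation, SupplierID, TableNo} has no BCNF violation.

{Date, KitchenStation}; {Ingredient, KitchenStation, SupplierID, TableNo}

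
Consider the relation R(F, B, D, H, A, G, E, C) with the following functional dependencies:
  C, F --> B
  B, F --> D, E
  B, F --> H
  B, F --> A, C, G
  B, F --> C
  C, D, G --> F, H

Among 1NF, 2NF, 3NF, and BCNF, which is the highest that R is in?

Candidate keys: {B, F}, {C, D, G}, {C, F}. Prime attributes: {B, C, D, F, G}.
Each dependency's left side is a superkey — BCNF holds.

BCNF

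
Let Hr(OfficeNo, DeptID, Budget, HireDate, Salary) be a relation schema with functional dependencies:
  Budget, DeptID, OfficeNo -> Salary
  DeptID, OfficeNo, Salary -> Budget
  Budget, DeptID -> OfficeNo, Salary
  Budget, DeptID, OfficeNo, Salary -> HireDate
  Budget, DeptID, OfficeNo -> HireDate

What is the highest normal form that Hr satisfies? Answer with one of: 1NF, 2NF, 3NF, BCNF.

Candidate keys: {Budget, DeptID}, {DeptID, OfficeNo, Salary}. Prime attributes: {Budget, DeptID, OfficeNo, Salary}.
The left-hand side of every FD is a superkey, so BCNF is satisfied.

BCNF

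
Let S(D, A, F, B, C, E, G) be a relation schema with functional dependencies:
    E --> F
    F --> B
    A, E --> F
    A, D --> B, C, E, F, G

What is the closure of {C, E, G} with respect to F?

{B, C, E, F, G}

Start with {C, E, G}.
E --> F applies; add {F} → now {C, E, F, G}.
F --> B applies; add {B} → now {B, C, E, F, G}.
No further FD applies.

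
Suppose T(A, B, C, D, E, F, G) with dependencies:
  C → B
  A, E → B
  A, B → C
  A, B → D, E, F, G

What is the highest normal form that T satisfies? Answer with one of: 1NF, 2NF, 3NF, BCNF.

Candidate keys: {A, B}, {A, C}, {A, E}. Prime attributes: {A, B, C, E}.
C → B breaks BCNF: {C}⁺ = {B, C}, so {C} is not a superkey.
Since {B} ⊆ prime attributes and every other non-superkey FD also has a prime right side, the schema is in 3NF.

3NF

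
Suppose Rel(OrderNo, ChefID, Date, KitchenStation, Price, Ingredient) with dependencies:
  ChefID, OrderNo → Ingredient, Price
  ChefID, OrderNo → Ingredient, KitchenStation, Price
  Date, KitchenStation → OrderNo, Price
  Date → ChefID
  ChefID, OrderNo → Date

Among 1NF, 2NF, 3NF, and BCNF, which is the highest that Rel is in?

Candidate keys: {ChefID, OrderNo}, {Date, KitchenStation}, {Date, OrderNo}. Prime attributes: {ChefID, Date, KitchenStation, OrderNo}.
Date → ChefID breaks BCNF: {Date}⁺ = {ChefID, Date}, so {Date} is not a superkey.
Its right-hand attributes {ChefID} are all prime, as are those of every other non-superkey FD — the relation is in 3NF.

3NF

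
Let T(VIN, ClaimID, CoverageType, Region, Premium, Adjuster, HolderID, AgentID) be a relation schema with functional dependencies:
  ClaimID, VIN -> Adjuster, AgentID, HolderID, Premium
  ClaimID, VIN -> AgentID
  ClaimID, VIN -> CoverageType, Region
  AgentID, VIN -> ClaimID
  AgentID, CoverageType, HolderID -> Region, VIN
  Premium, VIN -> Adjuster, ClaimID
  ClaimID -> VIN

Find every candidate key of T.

Closure of {ClaimID} is {Adjuster, AgentID, ClaimID, CoverageType, HolderID, Premium, Region, VIN}, the whole schema; {ClaimID} is a candidate key.
Closure of {AgentID, VIN} is {Adjuster, AgentID, ClaimID, CoverageType, HolderID, Premium, Region, VIN}, the whole schema; {AgentID, VIN} is a candidate key.
Closure of {Premium, VIN} is {Adjuster, AgentID, ClaimID, CoverageType, HolderID, Premium, Region, VIN}, the whole schema; {Premium, VIN} is a candidate key.
Closure of {AgentID, CoverageType, HolderID} is {Adjuster, AgentID, ClaimID, CoverageType, HolderID, Premium, Region, VIN}, the whole schema; {AgentID, CoverageType, HolderID} is a candidate key.
These are minimal and exhaustive — every other superkey contains one of them.

{AgentID, CoverageType, HolderID}, {AgentID, VIN}, {ClaimID}, {Premium, VIN}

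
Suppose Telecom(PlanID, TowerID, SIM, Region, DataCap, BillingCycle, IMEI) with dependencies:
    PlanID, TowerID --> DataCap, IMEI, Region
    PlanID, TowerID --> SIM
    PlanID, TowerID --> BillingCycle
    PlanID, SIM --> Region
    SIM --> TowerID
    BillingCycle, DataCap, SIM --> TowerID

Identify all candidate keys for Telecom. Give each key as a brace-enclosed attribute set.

{PlanID, SIM}, {PlanID, TowerID}

Attributes never on any right-hand side: {PlanID} — every candidate key must contain it.
{PlanID, SIM}⁺ = {BillingCycle, DataCap, IMEI, PlanID, Region, SIM, TowerID} — all of the relation — so {PlanID, SIM} is a candidate key.
{PlanID, TowerID}⁺ = {BillingCycle, DataCap, IMEI, PlanID, Region, SIM, TowerID} — all of the relation — so {PlanID, TowerID} is a candidate key.
No proper subset of any of these is a key, and no other minimal superkey exists.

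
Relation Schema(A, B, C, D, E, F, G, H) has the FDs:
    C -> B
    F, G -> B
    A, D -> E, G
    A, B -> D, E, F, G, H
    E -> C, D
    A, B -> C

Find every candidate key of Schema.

{A, B}, {A, C}, {A, D}, {A, E}, {A, F, G}

Attributes never on any right-hand side: {A} — every candidate key must contain it.
{A, B}⁺ = {A, B, C, D, E, F, G, H}, which is every attribute, so {A, B} is a candidate key.
{A, C}⁺ = {A, B, C, D, E, F, G, H}, which is every attribute, so {A, C} is a candidate key.
{A, D}⁺ = {A, B, C, D, E, F, G, H}, which is every attribute, so {A, D} is a candidate key.
{A, E}⁺ = {A, B, C, D, E, F, G, H}, which is every attribute, so {A, E} is a candidate key.
{A, F, G}⁺ = {A, B, C, D, E, F, G, H}, which is every attribute, so {A, F, G} is a candidate key.
Any other superkey properly contains one of these, so there are no further candidate keys.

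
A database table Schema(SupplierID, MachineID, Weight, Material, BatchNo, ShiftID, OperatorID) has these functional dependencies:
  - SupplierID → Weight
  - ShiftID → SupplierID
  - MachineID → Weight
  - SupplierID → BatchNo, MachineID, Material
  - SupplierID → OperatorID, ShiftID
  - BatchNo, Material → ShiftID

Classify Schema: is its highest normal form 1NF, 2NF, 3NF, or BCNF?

2NF

Candidate keys: {BatchNo, Material}, {ShiftID}, {SupplierID}. Prime attributes: {BatchNo, Material, ShiftID, SupplierID}.
MachineID → Weight breaks BCNF: {MachineID}⁺ = {MachineID, Weight}, so {MachineID} is not a superkey.
Because {Weight} is non-prime and the left side of MachineID → Weight is not a superkey, the relation is not in 3NF.
No proper subset of a key has a non-prime attribute in its closure, so there is no partial dependency; 2NF holds.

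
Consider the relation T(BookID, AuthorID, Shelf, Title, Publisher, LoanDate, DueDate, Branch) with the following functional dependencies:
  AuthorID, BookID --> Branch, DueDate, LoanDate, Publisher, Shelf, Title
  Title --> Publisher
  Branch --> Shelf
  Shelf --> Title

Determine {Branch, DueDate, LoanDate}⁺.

{Branch, DueDate, LoanDate, Publisher, Shelf, Title}

Start with {Branch, DueDate, LoanDate}.
Branch --> Shelf applies; add {Shelf} → now {Branch, DueDate, LoanDate, Shelf}.
Shelf --> Title applies; add {Title} → now {Branch, DueDate, LoanDate, Shelf, Title}.
Title --> Publisher applies; add {Publisher} → now {Branch, DueDate, LoanDate, Publisher, Shelf, Title}.
No further FD applies.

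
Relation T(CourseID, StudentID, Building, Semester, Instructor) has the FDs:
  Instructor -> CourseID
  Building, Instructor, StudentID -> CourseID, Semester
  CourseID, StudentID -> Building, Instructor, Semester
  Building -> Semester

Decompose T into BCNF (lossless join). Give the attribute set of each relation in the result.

{Building, Instructor, StudentID}; {Building, Semester}; {CourseID, Instructor}

Candidate keys of the original relation: {CourseID, StudentID}, {Instructor, StudentID}.
Within {Building, CourseID, Instructor, Semester, StudentID}: {Instructor}⁺ ∩ {Building, CourseID, Instructor, Semester, StudentID} = {CourseID, Instructor}, not the whole set, so Instructor -> CourseID violates BCNF; decompose into {CourseID, Instructor} and {Building, Instructor, Semester, StudentID}.
{CourseID, Instructor} has no BCNF violation.
Within {Building, Instructor, Semester, StudentID}: {Building}⁺ ∩ {Building, Instructor, Semester, StudentID} = {Building, Semester}, not the whole set, so Building -> Semester violates BCNF; decompose into {Building, Semester} and {Building, Instructor, StudentID}.
{Building, Semester} has no BCNF violation.
{Building, Instructor, StudentID} has no BCNF violation.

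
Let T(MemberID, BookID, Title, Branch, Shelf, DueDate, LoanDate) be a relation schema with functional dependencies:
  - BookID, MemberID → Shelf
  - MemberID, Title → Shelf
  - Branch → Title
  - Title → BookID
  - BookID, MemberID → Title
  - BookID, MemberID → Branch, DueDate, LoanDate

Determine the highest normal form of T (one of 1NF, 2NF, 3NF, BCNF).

3NF

Candidate keys: {BookID, MemberID}, {Branch, MemberID}, {MemberID, Title}. Prime attributes: {BookID, Branch, MemberID, Title}.
Branch → Title: {Branch}⁺ = {BookID, Branch, Title}, which is not all of the attributes, so the left side is not a superkey — BCNF is violated.
But every attribute on its right side ({Title}) is prime, and the same holds for every other non-superkey FD, so 3NF still holds.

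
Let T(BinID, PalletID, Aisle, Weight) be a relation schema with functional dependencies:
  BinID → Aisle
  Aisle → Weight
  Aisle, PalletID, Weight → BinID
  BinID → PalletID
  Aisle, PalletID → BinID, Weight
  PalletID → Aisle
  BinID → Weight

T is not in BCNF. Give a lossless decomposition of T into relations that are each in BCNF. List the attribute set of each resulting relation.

Candidate keys of the original relation: {BinID}, {PalletID}.
In {Aisle, BinID, PalletID, Weight}, {Aisle} is not a superkey ({Aisle}⁺ restricted to this set is {Aisle, Weight}), so split on Aisle → Weight into {Aisle, Weight} and {Aisle, BinID, PalletID}.
{Aisle, Weight} has no BCNF violation.
{Aisle, BinID, PalletID} has no BCNF violation.

{Aisle, BinID, PalletID}; {Aisle, Weight}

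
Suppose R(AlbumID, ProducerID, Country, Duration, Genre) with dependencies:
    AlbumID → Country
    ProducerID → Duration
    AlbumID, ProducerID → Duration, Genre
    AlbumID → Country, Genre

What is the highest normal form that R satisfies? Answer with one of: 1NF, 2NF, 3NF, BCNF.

1NF

Candidate key: {AlbumID, ProducerID}. Prime attributes: {AlbumID, ProducerID}.
For AlbumID → Country we have {AlbumID}⁺ = {AlbumID, Country, Genre}; {AlbumID} is not a superkey, so BCNF fails.
Because {Country} is non-prime and the left side of AlbumID → Country is not a superkey, the relation is not in 3NF.
Since {AlbumID} ⊂ {AlbumID, ProducerID} and {AlbumID}⁺ ⊇ {Country, Genre} with {Country, Genre} non-prime, there is a partial dependency; 2NF fails.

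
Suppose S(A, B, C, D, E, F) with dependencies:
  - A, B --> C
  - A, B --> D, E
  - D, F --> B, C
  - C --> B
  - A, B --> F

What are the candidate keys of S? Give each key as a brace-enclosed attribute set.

{A, B}, {A, C}, {A, D, F}

No FD produces {A}, so it must be in every candidate key.
Closure of {A, B} is {A, B, C, D, E, F}, the whole schema; {A, B} is a candidate key.
Closure of {A, C} is {A, B, C, D, E, F}, the whole schema; {A, C} is a candidate key.
Closure of {A, D, F} is {A, B, C, D, E, F}, the whole schema; {A, D, F} is a candidate key.
No proper subset of any of these is a key, and no other minimal superkey exists.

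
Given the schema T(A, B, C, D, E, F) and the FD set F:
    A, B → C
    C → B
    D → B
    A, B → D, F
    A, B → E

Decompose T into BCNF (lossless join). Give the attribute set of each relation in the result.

Candidate keys of the original relation: {A, B}, {A, C}, {A, D}.
{A, B, C, D, E, F}: {C} determines {B, C} here but is not a superkey — split on C → B, giving {B, C} and {A, C, D, E, F}.
{B, C} has no BCNF violation.
{A, C, D, E, F} has no BCNF violation.

{A, C, D, E, F}; {B, C}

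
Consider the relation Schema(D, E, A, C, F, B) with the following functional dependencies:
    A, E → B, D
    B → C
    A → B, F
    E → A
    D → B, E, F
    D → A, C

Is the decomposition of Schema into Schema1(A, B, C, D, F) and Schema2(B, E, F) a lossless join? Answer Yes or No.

No

The shared attributes are {B, F} and {B, F}⁺ = {B, C, F}.
The closure covers neither Schema1 nor Schema2 entirely; the join is not lossless.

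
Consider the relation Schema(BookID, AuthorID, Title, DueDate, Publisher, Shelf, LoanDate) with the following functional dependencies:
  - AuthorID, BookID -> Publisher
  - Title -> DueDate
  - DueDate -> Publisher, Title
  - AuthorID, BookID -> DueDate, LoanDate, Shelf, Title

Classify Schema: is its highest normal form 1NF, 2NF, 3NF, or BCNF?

2NF

Candidate key: {AuthorID, BookID}. Prime attributes: {AuthorID, BookID}.
Title -> DueDate: {Title}⁺ = {DueDate, Publisher, Title}, which is not all of the attributes, so the left side is not a superkey — BCNF is violated.
Title -> DueDate determines the non-prime attribute {DueDate} from a non-superkey — 3NF is violated.
No proper subset of a key has a non-prime attribute in its closure, so there is no partial dependency; 2NF holds.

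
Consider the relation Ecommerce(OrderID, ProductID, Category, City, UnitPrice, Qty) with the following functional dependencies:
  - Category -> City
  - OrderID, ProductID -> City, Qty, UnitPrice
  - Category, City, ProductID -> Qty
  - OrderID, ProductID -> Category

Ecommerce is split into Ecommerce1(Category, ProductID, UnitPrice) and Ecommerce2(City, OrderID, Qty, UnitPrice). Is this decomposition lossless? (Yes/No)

Ecommerce1 ∩ Ecommerce2 = {UnitPrice}; its closure under F is {UnitPrice}.
The closure covers neither Ecommerce1 nor Ecommerce2 entirely; the join is not lossless.

No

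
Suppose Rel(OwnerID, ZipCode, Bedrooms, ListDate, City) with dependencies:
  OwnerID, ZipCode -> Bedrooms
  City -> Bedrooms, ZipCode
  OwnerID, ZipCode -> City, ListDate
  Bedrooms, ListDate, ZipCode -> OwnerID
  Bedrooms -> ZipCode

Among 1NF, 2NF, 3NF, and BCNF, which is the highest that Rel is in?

Candidate keys: {Bedrooms, ListDate}, {Bedrooms, OwnerID}, {City, ListDate}, {City, OwnerID}, {OwnerID, ZipCode}. Prime attributes: {Bedrooms, City, ListDate, OwnerID, ZipCode}.
For City -> Bedrooms, ZipCode we have {City}⁺ = {Bedrooms, City, ZipCode}; {City} is not a superkey, so BCNF fails.
Its right-hand attributes {Bedrooms, ZipCode} are all prime, as are those of every other non-superkey FD — the relation is in 3NF.

3NF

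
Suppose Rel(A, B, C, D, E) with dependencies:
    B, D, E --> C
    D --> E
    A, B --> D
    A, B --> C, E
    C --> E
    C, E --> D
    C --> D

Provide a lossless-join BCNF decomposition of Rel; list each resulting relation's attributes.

Candidate key of the original relation: {A, B}.
In {A, B, C, D, E}, {B, D, E} is not a superkey ({B, D, E}⁺ restricted to this set is {B, C, D, E}), so split on B, D, E --> C into {B, C, D, E} and {A, B, D, E}.
In {B, C, D, E}, {D} is not a superkey ({D}⁺ restricted to this set is {D, E}), so split on D --> E into {D, E} and {B, C, D}.
{D, E} is in BCNF.
In {B, C, D}, {C} is not a superkey ({C}⁺ restricted to this set is {C, D}), so split on C --> D into {C, D} and {B, C}.
{C, D} is in BCNF.
{B, C} is in BCNF.
In {A, B, D, E}, {D} is not a superkey ({D}⁺ restricted to this set is {D, E}), so split on D --> E into {D, E} and {A, B, D}.
{D, E} is in BCNF.
{A, B, D} is in BCNF.

{A, B, D}; {B, C}; {C, D}; {D, E}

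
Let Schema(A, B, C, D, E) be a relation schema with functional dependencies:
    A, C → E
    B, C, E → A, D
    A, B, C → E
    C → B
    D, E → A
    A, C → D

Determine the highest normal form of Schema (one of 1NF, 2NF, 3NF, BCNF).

1NF

Candidate keys: {A, C}, {C, E}. Prime attributes: {A, C, E}.
For C → B we have {C}⁺ = {B, C}; {C} is not a superkey, so BCNF fails.
C → B has non-prime {B} on the right and a non-superkey on the left, so 3NF fails.
{C} is a proper subset of the key {A, C}, and {C}⁺ contains the non-prime attribute {B} — a partial dependency, so 2NF is violated.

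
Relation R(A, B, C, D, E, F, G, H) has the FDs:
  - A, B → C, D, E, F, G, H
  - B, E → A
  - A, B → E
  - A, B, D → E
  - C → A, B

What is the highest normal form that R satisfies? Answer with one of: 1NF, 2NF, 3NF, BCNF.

Candidate keys: {A, B}, {B, E}, {C}. Prime attributes: {A, B, C, E}.
The left-hand side of every FD is a superkey, so BCNF is satisfied.

BCNF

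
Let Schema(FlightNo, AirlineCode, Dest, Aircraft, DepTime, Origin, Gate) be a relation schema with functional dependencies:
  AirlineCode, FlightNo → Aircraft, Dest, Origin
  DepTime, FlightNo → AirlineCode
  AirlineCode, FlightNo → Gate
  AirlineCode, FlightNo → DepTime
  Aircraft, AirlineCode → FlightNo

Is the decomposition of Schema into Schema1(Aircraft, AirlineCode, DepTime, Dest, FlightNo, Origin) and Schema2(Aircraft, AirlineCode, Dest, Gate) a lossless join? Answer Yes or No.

Yes

Schema1 ∩ Schema2 = {Aircraft, AirlineCode, Dest}; its closure under F is {Aircraft, AirlineCode, DepTime, Dest, FlightNo, Gate, Origin}.
This includes all of Schema1, so the common attributes are a superkey of Schema1 — the join is lossless.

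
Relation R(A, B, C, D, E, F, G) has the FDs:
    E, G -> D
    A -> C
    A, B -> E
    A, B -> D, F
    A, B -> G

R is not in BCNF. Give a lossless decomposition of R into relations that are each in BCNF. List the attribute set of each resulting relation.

Candidate key of the original relation: {A, B}.
{A, B, C, D, E, F, G}: {E, G} determines {D, E, G} here but is not a superkey — split on E, G -> D, giving {D, E, G} and {A, B, C, E, F, G}.
{D, E, G} is in BCNF.
{A, B, C, E, F, G}: {A} determines {A, C} here but is not a superkey — split on A -> C, giving {A, C} and {A, B, E, F, G}.
{A, C} is in BCNF.
{A, B, E, F, G} is in BCNF.

{A, B, E, F, G}; {A, C}; {D, E, G}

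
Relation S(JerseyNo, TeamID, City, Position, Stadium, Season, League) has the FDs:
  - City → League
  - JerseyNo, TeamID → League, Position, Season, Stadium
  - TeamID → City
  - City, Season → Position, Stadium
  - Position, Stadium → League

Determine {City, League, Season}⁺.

{City, League, Position, Season, Stadium}

Start with {City, League, Season}.
City, Season → Position, Stadium applies; add {Position, Stadium} → now {City, League, Position, Season, Stadium}.
No further FD applies.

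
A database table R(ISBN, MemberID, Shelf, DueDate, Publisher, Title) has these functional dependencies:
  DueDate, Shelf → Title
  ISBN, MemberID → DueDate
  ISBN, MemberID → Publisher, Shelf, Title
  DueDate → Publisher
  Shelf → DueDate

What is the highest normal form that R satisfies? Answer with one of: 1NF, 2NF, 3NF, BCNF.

2NF

Candidate key: {ISBN, MemberID}. Prime attributes: {ISBN, MemberID}.
For DueDate, Shelf → Title we have {DueDate, Shelf}⁺ = {DueDate, Publisher, Shelf, Title}; {DueDate, Shelf} is not a superkey, so BCNF fails.
Because {Title} is non-prime and the left side of DueDate, Shelf → Title is not a superkey, the relation is not in 3NF.
No proper subset of a key has a non-prime attribute in its closure, so there is no partial dependency; 2NF holds.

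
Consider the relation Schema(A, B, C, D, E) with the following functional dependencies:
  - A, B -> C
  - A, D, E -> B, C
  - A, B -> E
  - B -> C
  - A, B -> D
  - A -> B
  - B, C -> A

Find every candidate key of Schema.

Closure of {A} is {A, B, C, D, E}, the whole schema; {A} is a candidate key.
Closure of {B} is {A, B, C, D, E}, the whole schema; {B} is a candidate key.
Any other superkey properly contains one of these, so there are no further candidate keys.

{A}, {B}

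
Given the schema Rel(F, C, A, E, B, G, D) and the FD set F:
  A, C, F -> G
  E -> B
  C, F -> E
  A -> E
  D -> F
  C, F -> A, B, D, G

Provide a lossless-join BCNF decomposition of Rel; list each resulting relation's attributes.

{A, C, D, G}; {A, E}; {B, E}; {D, F}

Candidate keys of the original relation: {C, D}, {C, F}.
In {A, B, C, D, E, F, G}, {E} is not a superkey ({E}⁺ restricted to this set is {B, E}), so split on E -> B into {B, E} and {A, C, D, E, F, G}.
{B, E} has no BCNF violation.
In {A, C, D, E, F, G}, {A} is not a superkey ({A}⁺ restricted to this set is {A, E}), so split on A -> E into {A, E} and {A, C, D, F, G}.
{A, E} has no BCNF violation.
In {A, C, D, F, G}, {D} is not a superkey ({D}⁺ restricted to this set is {D, F}), so split on D -> F into {D, F} and {A, C, D, G}.
{D, F} has no BCNF violation.
{A, C, D, G} has no BCNF violation.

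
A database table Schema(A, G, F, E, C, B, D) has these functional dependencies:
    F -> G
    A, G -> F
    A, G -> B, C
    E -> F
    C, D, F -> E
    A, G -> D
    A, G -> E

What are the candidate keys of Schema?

Attributes never on any right-hand side: {A} — every candidate key must contain it.
{A, E} is a candidate key since {A, E}⁺ = {A, B, C, D, E, F, G} covers every attribute.
{A, F} is a candidate key since {A, F}⁺ = {A, B, C, D, E, F, G} covers every attribute.
{A, G} is a candidate key since {A, G}⁺ = {A, B, C, D, E, F, G} covers every attribute.
No proper subset of any of these is a key, and no other minimal superkey exists.

{A, E}, {A, F}, {A, G}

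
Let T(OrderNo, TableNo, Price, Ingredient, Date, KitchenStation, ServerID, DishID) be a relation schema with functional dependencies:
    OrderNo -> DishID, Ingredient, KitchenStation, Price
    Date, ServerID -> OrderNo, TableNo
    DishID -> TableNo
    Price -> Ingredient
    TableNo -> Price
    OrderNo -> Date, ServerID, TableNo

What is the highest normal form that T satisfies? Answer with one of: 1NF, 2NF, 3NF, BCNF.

2NF

Candidate keys: {Date, ServerID}, {OrderNo}. Prime attributes: {Date, OrderNo, ServerID}.
DishID -> TableNo: {DishID}⁺ = {DishID, Ingredient, Price, TableNo}, which is not all of the attributes, so the left side is not a superkey — BCNF is violated.
Because {TableNo} is non-prime and the left side of DishID -> TableNo is not a superkey, the relation is not in 3NF.
Checking every proper subset of each key, none determines a non-prime attribute — 2NF is satisfied.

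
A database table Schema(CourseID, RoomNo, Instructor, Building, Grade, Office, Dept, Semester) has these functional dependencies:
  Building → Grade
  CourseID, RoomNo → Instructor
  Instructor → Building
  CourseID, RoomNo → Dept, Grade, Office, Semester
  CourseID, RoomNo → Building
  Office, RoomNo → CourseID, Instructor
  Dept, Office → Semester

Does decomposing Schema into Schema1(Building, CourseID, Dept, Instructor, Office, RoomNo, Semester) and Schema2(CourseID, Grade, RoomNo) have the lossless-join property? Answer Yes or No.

Yes

The shared attributes are {CourseID, RoomNo} and {CourseID, RoomNo}⁺ = {Building, CourseID, Dept, Grade, Instructor, Office, RoomNo, Semester}.
Schema1 is contained in that closure, so Schema1 ∩ Schema2 → Schema1 holds and the join is lossless.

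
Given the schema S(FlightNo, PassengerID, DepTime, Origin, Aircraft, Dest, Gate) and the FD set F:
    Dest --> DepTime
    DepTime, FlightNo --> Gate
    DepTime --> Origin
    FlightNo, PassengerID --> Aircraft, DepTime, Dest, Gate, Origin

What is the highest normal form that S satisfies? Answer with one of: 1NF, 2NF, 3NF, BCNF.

Candidate key: {FlightNo, PassengerID}. Prime attributes: {FlightNo, PassengerID}.
Dest --> DepTime: {Dest}⁺ = {DepTime, Dest, Origin}, which is not all of the attributes, so the left side is not a superkey — BCNF is violated.
Dest --> DepTime determines the non-prime attribute {DepTime} from a non-superkey — 3NF is violated.
No proper subset of a key has a non-prime attribute in its closure, so there is no partial dependency; 2NF holds.

2NF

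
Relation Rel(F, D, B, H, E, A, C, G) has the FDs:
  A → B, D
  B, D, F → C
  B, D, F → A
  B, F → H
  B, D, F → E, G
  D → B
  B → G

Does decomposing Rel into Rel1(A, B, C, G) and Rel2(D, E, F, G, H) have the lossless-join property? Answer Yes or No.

No

Common attributes: {G}; their closure is {G}.
Neither Rel1 nor Rel2 is contained in that closure, so the decomposition is lossy.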